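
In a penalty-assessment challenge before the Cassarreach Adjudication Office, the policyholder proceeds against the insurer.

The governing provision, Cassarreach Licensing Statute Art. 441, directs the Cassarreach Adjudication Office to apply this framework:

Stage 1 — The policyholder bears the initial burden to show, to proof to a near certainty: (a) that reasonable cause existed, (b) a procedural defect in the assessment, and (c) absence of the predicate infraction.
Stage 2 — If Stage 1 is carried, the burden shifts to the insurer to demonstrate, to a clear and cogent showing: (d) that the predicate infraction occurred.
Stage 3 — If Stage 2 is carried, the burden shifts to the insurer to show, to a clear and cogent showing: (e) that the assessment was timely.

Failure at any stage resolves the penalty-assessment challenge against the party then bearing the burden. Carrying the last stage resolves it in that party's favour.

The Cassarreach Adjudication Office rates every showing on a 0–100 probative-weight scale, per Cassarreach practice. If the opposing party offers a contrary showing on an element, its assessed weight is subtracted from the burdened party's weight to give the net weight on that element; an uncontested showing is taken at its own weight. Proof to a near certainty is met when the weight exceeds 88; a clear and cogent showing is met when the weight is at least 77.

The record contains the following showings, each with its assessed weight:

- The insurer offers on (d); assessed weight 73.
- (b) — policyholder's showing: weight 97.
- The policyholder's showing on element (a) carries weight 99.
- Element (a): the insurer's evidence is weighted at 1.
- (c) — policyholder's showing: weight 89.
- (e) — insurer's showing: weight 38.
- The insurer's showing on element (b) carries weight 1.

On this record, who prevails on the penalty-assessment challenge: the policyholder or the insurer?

policyholder

Stage 1 — burden on policyholder; standard: proof to a near certainty (weight exceeds 88).
    (a): 99 − 1 = 98 > 88 [met]
    (b): 97 − 1 = 96 > 88 [met]
    (c): 89 > 88 [met]
  The policyholder carries Stage 1; the insurer now bears the burden.
Stage 2 — burden on insurer; standard: a clear and cogent showing (weight is at least 77).
    (d): 73 < 77 [not met]
  Stage 2 not carried; the insurer fails its burden.
So the policyholder prevails.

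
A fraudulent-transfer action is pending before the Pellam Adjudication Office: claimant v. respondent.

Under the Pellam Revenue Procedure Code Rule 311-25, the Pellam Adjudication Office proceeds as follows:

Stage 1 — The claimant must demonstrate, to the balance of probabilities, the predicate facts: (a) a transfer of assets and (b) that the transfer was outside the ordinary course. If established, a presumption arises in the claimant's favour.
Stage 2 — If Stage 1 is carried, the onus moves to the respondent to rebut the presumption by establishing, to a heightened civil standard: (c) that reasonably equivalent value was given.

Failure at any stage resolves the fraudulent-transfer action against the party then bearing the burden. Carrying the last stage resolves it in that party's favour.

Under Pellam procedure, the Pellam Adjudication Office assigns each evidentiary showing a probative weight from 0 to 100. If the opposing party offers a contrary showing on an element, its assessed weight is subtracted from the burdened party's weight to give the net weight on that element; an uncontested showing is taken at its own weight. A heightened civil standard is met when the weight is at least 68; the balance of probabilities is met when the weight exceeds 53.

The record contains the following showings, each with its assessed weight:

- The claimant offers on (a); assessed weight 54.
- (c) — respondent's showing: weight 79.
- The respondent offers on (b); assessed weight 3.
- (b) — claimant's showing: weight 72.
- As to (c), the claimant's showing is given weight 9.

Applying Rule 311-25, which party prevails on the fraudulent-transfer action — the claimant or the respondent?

Stage 1 (claimant, the balance of probabilities, weight exceeds 53): (a) 54 > 53 — meets; (b) net 72−3=69 > 53 — meets.
  Stage 1 is satisfied; the onus moves to the respondent.
Stage 2 (respondent, a heightened civil standard, weight is at least 68): (c) net 79−9=70 ≥ 68 — meets.
  Stage 2 carried; the final stage is satisfied.
With every stage satisfied, the respondent prevails.

respondent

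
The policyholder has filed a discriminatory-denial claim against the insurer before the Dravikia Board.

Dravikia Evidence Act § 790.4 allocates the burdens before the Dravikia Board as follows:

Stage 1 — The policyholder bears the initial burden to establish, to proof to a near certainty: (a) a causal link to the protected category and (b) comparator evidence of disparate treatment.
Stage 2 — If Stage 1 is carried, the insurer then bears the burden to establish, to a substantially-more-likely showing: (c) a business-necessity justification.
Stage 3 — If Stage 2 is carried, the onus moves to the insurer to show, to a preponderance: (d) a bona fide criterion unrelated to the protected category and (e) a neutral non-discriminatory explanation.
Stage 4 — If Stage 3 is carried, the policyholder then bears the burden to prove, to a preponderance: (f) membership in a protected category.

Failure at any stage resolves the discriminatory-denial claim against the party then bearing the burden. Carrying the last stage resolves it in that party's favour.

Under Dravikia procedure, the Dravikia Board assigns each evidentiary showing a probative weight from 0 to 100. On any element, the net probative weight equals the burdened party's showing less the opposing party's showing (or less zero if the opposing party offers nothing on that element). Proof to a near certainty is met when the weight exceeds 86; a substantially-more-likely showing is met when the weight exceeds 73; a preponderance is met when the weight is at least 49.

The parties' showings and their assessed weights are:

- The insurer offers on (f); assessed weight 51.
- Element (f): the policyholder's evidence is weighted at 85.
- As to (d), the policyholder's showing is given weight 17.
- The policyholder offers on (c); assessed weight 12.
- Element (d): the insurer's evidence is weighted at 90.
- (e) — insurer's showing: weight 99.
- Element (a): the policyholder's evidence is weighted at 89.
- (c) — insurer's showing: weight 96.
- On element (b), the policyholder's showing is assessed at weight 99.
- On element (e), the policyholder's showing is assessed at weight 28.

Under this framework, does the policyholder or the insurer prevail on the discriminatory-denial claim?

insurer

Stage 1 — burden on policyholder; standard: proof to a near certainty (weight exceeds 86).
    (a): 89 > 86 [met]
    (b): 99 > 86 [met]
  The policyholder carries Stage 1; the insurer now bears the burden.
Stage 2 — burden on insurer; standard: a substantially-more-likely showing (weight exceeds 73).
    (c): 96 − 12 = 84 > 73 [met]
  Stage 2 carried; the burden remains with the insurer.
Stage 3 — burden on insurer; standard: a preponderance (weight is at least 49).
    (d): 90 − 17 = 73 ≥ 49 [met]
    (e): 99 − 28 = 71 ≥ 49 [met]
  Stage 3 is satisfied; the onus moves to the policyholder.
Stage 4 — burden on policyholder; standard: a preponderance (weight is at least 49).
    (f): 85 − 51 = 34 < 49 [not met]
  The policyholder does not carry Stage 4.
So the insurer prevails.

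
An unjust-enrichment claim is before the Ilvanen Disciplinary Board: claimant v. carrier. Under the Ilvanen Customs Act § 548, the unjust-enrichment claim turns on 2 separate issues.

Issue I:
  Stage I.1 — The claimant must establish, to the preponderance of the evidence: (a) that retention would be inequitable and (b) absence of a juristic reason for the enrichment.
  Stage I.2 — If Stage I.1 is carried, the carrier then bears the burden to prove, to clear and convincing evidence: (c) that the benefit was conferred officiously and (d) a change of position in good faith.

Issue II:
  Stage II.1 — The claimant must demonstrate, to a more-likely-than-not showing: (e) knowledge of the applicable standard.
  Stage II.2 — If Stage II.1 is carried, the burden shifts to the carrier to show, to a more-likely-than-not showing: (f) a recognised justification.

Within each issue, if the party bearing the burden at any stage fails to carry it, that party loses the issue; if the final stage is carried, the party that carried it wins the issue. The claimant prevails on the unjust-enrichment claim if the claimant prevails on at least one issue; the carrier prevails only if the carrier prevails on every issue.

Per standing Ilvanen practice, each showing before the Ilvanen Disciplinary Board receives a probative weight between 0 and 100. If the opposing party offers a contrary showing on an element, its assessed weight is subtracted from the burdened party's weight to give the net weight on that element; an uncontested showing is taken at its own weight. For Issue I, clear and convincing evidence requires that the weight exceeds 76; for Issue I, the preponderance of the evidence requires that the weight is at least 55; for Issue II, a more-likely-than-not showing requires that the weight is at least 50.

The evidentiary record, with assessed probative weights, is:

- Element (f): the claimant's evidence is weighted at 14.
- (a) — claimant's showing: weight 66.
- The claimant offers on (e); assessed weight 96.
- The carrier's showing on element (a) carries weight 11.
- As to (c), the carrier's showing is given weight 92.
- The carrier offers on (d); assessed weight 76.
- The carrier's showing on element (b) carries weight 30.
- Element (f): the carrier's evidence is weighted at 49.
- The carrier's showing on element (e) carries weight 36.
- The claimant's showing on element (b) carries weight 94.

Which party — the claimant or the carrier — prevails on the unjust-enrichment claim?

— Issue I —
Stage I.1 (claimant, the preponderance of the evidence, weight is at least 55): (a) net 66−11=55 ≥ 55 — meets; (b) net 94−30=64 ≥ 55 — meets.
  All elements met. The burden passes to the carrier.
Stage I.2 (carrier, clear and convincing evidence, weight exceeds 76): (c) 92 > 76 — meets; (d) 76 ≤ 76 — fails.
  Not every element is met, so the carrier fails to carry Stage I.2.
The claimant prevails on this issue.
— Issue II —
Stage II.1 — burden on claimant; standard: a more-likely-than-not showing (weight is at least 50).
    (e): 96 − 36 = 60 ≥ 50 [met]
  Stage II.1 carried; the burden shifts to the carrier.
Stage II.2 — burden on carrier; standard: a more-likely-than-not showing (weight is at least 50).
    (f): 49 − 14 = 35 < 50 [not met]
  Stage II.2 not carried; the carrier fails its burden.
The analysis ends at Stage II.2; the claimant prevails on this issue.
Per-issue: Issue I → claimant; Issue II → claimant. The claimant must prevail on at least one issue; overall, the claimant prevails.

claimant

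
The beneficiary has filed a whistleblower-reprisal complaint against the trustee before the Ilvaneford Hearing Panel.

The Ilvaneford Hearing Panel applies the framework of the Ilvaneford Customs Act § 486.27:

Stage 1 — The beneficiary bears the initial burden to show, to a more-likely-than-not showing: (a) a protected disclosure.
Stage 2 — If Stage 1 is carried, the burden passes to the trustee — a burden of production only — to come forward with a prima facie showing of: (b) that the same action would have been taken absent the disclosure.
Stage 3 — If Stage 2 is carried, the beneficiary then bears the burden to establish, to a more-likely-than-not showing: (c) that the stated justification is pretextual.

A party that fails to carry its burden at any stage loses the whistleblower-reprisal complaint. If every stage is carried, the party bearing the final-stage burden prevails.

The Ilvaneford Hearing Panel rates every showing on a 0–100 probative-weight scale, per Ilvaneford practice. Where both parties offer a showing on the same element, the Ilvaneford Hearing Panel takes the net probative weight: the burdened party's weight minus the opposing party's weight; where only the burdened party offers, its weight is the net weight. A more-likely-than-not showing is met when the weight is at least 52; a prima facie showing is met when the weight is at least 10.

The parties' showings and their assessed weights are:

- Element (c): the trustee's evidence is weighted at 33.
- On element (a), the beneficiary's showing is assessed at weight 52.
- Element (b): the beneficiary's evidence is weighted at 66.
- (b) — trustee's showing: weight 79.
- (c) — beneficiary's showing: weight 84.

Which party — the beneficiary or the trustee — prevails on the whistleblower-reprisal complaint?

trustee

Stage 1 (beneficiary, a more-likely-than-not showing, weight is at least 52): (a) 52 ≥ 52 — meets.
  Stage 1 carried; the burden shifts to the trustee.
Stage 2 (trustee, a prima facie showing, weight is at least 10): (b) net 79−66=13 ≥ 10 — meets.
  The trustee carries Stage 2; the beneficiary now bears the burden.
Stage 3 (beneficiary, a more-likely-than-not showing, weight is at least 52): (c) net 84−33=51 < 52 — fails.
  Stage 3 not carried; the beneficiary fails its burden.
So the trustee prevails.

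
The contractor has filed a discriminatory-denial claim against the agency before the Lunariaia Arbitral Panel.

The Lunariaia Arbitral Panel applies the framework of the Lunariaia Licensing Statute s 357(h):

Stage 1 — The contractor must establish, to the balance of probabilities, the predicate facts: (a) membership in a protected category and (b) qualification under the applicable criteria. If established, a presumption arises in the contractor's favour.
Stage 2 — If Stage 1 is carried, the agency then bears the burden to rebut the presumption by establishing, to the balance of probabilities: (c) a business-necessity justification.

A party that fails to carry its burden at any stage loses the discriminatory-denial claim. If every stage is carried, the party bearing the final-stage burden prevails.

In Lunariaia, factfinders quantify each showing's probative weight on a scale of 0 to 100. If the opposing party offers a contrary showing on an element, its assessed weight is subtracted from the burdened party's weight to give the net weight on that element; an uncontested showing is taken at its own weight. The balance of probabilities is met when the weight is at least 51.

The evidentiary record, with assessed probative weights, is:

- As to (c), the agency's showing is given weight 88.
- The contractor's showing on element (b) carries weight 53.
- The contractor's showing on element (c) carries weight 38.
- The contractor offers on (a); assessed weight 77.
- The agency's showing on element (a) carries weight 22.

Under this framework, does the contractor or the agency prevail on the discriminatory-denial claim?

At Stage 1 the contractor must meet the balance of probabilities (weight is at least 51): on (a) the weight is 77 less the opposing 22 gives net 55, ≥ 51, so (a) meets the standard; on (b) the weight is 53, which does reach 51, so (b) meets the standard.
  Stage 1 is satisfied; the onus moves to the agency.
At Stage 2 the agency must meet the balance of probabilities (weight is at least 51): on (c) the weight is 88 less the opposing 38 gives net 50, < 51, so (c) does not meet the standard.
  The agency does not carry Stage 2.
The contractor prevails.

contractor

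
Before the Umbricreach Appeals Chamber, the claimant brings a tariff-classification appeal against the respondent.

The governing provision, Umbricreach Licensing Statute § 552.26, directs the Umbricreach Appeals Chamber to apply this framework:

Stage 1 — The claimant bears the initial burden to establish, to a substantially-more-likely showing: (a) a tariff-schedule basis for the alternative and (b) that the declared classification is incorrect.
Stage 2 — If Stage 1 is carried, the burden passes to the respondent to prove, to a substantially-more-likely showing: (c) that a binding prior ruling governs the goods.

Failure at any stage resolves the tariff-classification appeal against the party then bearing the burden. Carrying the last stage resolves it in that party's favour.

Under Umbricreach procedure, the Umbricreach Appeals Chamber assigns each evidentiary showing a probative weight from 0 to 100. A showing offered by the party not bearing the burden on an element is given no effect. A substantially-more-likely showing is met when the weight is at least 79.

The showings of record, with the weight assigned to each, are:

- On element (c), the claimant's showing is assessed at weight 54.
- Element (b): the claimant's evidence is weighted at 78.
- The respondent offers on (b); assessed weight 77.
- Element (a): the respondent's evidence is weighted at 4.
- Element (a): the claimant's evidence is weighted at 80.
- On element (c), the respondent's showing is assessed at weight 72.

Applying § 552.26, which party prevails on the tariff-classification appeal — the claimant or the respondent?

respondent

Stage 1 (claimant, a substantially-more-likely showing, weight is at least 79): (a) 80 (respondent's 4 disregarded) ≥ 79 — meets; (b) 78 (respondent's 77 disregarded) < 79 — fails.
  Not every element is met, so the claimant fails to carry Stage 1.
The analysis ends at Stage 1; the respondent prevails.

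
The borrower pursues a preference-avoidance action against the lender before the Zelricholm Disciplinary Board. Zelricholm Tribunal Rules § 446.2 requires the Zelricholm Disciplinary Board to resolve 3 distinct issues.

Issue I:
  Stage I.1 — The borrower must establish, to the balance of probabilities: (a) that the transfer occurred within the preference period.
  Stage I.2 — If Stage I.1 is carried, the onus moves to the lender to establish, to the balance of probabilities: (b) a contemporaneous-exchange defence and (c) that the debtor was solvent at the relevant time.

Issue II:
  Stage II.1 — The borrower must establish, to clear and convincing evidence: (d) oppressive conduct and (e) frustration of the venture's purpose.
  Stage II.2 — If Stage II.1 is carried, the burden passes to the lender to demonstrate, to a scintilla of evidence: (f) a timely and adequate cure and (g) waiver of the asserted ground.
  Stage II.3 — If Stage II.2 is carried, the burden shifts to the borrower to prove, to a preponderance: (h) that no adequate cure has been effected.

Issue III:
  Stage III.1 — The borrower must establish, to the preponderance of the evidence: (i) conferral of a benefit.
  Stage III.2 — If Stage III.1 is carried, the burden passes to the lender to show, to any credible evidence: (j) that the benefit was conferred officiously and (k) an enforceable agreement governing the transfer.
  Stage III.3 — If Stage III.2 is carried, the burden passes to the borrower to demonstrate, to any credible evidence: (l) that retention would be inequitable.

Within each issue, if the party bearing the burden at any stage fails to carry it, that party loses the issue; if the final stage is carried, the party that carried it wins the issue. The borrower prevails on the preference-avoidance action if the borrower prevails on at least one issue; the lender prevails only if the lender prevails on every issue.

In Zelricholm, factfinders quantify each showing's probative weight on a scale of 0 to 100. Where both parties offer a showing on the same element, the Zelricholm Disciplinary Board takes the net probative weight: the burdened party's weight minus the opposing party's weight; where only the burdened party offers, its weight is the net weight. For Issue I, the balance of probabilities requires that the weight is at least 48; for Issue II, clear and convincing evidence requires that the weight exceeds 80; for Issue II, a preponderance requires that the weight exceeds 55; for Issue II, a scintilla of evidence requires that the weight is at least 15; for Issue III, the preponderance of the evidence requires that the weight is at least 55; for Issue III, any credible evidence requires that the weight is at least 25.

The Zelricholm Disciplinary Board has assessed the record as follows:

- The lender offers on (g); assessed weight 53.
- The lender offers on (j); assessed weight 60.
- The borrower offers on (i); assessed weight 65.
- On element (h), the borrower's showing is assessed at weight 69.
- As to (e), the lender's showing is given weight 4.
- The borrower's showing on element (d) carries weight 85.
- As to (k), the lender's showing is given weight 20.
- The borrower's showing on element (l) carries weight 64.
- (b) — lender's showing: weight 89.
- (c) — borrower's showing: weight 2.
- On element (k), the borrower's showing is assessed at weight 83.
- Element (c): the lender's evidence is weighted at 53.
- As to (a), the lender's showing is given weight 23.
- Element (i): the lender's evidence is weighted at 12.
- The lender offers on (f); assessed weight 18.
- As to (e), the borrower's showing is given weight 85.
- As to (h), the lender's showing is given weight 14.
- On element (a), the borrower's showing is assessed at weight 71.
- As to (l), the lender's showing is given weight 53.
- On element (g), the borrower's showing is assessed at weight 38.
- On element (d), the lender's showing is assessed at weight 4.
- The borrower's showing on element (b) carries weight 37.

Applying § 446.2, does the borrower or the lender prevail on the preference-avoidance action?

— Issue I —
Stage I.1 (borrower, the balance of probabilities, weight is at least 48): (a) net 71−23=48 ≥ 48 — meets.
  All elements met. The burden passes to the lender.
Stage I.2 (lender, the balance of probabilities, weight is at least 48): (b) net 89−37=52 ≥ 48 — meets; (c) net 53−2=51 ≥ 48 — meets.
  All elements met at the final stage.
With every stage satisfied, the lender prevails on this issue.
— Issue II —
Stage II.1 — burden on borrower; standard: clear and convincing evidence (weight exceeds 80).
    (d): 85 − 4 = 81 > 80 [met]
    (e): 85 − 4 = 81 > 80 [met]
  Stage II.1 is satisfied; the onus moves to the lender.
Stage II.2 — burden on lender; standard: a scintilla of evidence (weight is at least 15).
    (f): 18 ≥ 15 [met]
    (g): 53 − 38 = 15 ≥ 15 [met]
  The lender carries Stage II.2; the borrower now bears the burden.
Stage II.3 — burden on borrower; standard: a preponderance (weight exceeds 55).
    (h): 69 − 14 = 55 ≤ 55 [not met]
  Not every element is met, so the borrower fails to carry Stage II.3.
The lender prevails on this issue.
— Issue III —
Stage III.1 (borrower, the preponderance of the evidence, weight is at least 55): (i) net 65−12=53 < 55 — fails.
  The borrower does not carry Stage III.1.
So the lender prevails on this issue.
Per-issue: Issue I → lender; Issue II → lender; Issue III → lender. The borrower must prevail on at least one issue; overall, the lender prevails.

lender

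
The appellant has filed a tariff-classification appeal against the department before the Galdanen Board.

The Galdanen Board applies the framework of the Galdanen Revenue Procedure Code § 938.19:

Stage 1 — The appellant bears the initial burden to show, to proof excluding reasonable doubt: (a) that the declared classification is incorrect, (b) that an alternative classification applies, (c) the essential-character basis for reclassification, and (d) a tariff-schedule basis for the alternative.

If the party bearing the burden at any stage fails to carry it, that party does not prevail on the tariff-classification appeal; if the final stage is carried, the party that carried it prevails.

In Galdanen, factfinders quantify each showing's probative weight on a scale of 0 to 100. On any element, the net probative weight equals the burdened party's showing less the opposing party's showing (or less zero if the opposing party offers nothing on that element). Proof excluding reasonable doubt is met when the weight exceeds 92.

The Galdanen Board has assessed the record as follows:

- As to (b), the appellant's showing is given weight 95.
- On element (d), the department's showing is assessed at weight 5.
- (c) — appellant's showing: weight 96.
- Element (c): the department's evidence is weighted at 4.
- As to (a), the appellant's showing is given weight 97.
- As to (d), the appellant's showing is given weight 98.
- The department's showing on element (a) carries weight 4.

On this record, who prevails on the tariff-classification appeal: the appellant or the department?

Stage 1 — burden on appellant; standard: proof excluding reasonable doubt (weight exceeds 92).
    (a): 97 − 4 = 93 > 92 [met]
    (b): 95 > 92 [met]
    (c): 96 − 4 = 92 ≤ 92 [not met]
    (d): 98 − 5 = 93 > 92 [met]
  The appellant does not carry Stage 1.
The department prevails.

department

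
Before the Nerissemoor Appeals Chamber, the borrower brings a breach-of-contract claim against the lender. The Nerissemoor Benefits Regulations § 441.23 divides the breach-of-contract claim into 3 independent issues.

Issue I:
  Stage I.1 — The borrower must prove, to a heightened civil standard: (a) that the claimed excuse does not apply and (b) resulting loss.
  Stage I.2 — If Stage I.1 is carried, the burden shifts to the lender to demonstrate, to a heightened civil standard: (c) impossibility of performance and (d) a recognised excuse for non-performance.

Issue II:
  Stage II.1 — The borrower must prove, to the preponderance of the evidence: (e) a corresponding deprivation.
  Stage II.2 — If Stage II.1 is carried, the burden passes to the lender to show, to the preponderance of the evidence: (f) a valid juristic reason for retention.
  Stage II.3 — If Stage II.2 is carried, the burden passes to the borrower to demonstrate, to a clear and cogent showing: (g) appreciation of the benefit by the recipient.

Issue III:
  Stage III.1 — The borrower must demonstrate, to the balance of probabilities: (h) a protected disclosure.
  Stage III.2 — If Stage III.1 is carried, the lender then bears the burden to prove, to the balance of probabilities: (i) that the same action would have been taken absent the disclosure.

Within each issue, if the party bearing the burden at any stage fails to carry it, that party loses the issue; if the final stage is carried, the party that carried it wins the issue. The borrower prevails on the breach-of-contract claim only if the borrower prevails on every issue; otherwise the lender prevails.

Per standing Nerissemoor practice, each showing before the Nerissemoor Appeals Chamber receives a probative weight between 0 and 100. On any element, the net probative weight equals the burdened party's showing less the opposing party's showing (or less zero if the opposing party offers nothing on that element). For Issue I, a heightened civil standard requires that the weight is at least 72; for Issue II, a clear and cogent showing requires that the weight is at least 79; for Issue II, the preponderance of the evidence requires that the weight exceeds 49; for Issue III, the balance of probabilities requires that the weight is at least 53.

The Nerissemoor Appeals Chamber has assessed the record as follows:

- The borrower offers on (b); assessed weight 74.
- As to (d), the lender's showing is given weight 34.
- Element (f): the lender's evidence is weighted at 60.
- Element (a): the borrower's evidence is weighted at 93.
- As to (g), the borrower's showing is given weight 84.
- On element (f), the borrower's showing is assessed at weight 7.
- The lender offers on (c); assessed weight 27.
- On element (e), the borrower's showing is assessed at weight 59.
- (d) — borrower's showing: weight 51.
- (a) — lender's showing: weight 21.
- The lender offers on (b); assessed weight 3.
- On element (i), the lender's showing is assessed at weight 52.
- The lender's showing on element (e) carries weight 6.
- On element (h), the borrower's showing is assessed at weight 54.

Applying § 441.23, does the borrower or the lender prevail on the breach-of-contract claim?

lender

— Issue I —
Stage I.1 (borrower, a heightened civil standard, weight is at least 72): (a) net 93−21=72 ≥ 72 — meets; (b) net 74−3=71 < 72 — fails.
  The borrower does not carry Stage I.1.
The lender prevails on this issue.
— Issue II —
Stage II.1 (borrower, the preponderance of the evidence, weight exceeds 49): (e) net 59−6=53 > 49 — meets.
  All elements met. The burden passes to the lender.
Stage II.2 (lender, the preponderance of the evidence, weight exceeds 49): (f) net 60−7=53 > 49 — meets.
  The lender carries Stage II.2; the borrower now bears the burden.
Stage II.3 (borrower, a clear and cogent showing, weight is at least 79): (g) 84 ≥ 79 — meets.
  The borrower carries the last stage.
Every stage carried; the borrower prevails on this issue.
— Issue III —
Stage III.1 (borrower, the balance of probabilities, weight is at least 53): (h) 54 ≥ 53 — meets.
  The borrower carries Stage III.1; the lender now bears the burden.
Stage III.2 (lender, the balance of probabilities, weight is at least 53): (i) 52 < 53 — fails.
  Stage III.2 not carried; the lender fails its burden.
The borrower prevails on this issue.
Per-issue: Issue I → lender; Issue II → borrower; Issue III → borrower. The borrower must prevail on every issue; overall, the lender prevails.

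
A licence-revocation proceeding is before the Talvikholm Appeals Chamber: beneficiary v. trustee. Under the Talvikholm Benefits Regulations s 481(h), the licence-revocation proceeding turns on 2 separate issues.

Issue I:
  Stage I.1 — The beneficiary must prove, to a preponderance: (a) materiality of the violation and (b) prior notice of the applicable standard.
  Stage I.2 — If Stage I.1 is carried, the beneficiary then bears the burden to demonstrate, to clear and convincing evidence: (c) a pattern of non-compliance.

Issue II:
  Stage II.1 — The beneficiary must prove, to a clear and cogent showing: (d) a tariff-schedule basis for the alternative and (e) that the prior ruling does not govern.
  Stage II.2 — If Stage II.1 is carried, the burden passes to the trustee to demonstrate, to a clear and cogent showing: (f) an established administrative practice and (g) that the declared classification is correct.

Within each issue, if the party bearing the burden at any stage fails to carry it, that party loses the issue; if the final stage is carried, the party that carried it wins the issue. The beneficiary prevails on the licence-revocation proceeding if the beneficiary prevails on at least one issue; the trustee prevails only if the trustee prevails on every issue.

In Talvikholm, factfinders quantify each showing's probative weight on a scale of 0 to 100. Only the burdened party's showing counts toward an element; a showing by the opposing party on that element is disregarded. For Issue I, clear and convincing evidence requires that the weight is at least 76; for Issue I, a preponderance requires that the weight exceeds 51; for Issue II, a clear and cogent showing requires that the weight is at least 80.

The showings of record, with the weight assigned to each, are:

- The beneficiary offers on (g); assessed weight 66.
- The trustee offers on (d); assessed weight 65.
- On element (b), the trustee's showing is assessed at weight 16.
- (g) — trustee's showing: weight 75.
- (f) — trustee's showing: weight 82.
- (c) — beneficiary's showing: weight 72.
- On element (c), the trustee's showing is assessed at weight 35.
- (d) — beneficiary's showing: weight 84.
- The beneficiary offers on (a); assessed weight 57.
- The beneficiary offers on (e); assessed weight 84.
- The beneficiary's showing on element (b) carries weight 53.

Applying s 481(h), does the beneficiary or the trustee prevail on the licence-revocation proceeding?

— Issue I —
Stage I.1 — burden on beneficiary; standard: a preponderance (weight exceeds 51).
    (a): 57 > 51 [met]
    (b): 53 (trustee's 16 disregarded) > 51 [met]
  Stage I.1 carried; the burden remains with the beneficiary.
Stage I.2 — burden on beneficiary; standard: clear and convincing evidence (weight is at least 76).
    (c): 72 (trustee's 35 disregarded) < 76 [not met]
  The beneficiary does not carry Stage I.2.
The trustee prevails on this issue.
— Issue II —
At Stage II.1 the beneficiary must meet a clear and cogent showing (weight is at least 80): on (d) the weight is 84 (the trustee's 65 is given no effect), ≥ 80, so (d) meets the standard; on (e) the weight is 84, which does reach 80, so (e) meets the standard.
  The beneficiary carries Stage II.1; the trustee now bears the burden.
At Stage II.2 the trustee must meet a clear and cogent showing (weight is at least 80): on (f) the weight is 82, which does reach 80, so (f) meets the standard; on (g) the weight is 75 (the beneficiary's 66 is given no effect), < 80, so (g) does not meet the standard.
  Stage II.2 not carried; the trustee fails its burden.
So the beneficiary prevails on this issue.
Per-issue: Issue I → trustee; Issue II → beneficiary. The beneficiary must prevail on at least one issue; overall, the beneficiary prevails.

beneficiary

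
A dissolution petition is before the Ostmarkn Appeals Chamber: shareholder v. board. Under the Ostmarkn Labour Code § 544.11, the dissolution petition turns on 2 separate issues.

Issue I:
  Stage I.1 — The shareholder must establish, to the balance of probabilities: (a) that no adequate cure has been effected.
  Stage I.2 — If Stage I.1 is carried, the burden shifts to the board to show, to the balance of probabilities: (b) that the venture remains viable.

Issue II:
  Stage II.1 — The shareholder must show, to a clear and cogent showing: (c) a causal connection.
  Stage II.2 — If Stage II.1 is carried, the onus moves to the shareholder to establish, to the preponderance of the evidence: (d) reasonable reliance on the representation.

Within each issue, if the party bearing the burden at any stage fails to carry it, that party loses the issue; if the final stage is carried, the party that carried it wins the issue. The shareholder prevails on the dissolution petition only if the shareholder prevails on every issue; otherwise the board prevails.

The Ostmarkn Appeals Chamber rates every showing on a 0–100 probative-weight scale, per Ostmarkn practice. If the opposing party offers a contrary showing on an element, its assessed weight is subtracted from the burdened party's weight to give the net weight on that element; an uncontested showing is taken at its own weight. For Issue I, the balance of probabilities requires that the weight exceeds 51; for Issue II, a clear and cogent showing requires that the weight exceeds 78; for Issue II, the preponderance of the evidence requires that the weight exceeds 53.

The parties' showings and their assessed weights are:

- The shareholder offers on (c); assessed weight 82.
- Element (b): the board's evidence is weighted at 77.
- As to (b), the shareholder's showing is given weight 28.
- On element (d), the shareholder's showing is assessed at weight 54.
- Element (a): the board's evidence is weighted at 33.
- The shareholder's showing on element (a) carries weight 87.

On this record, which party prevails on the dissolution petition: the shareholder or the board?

shareholder

— Issue I —
Stage I.1 — burden on shareholder; standard: the balance of probabilities (weight exceeds 51).
    (a): 87 − 33 = 54 > 51 [met]
  Stage I.1 is satisfied; the onus moves to the board.
Stage I.2 — burden on board; standard: the balance of probabilities (weight exceeds 51).
    (b): 77 − 28 = 49 ≤ 51 [not met]
  Stage I.2 not carried; the board fails its burden.
So the shareholder prevails on this issue.
— Issue II —
At Stage II.1 the shareholder must meet a clear and cogent showing (weight exceeds 78): on (c) the weight is 82, which does exceed 78, so (c) meets the standard.
  Stage II.1 is satisfied; the shareholder continues to bear the burden.
At Stage II.2 the shareholder must meet the preponderance of the evidence (weight exceeds 53): on (d) the weight is 54, which does exceed 53, so (d) meets the standard.
  Stage II.2 carried; the final stage is satisfied.
Every stage carried; the shareholder prevails on this issue.
Per-issue: Issue I → shareholder; Issue II → shareholder. The shareholder must prevail on every issue; overall, the shareholder prevails.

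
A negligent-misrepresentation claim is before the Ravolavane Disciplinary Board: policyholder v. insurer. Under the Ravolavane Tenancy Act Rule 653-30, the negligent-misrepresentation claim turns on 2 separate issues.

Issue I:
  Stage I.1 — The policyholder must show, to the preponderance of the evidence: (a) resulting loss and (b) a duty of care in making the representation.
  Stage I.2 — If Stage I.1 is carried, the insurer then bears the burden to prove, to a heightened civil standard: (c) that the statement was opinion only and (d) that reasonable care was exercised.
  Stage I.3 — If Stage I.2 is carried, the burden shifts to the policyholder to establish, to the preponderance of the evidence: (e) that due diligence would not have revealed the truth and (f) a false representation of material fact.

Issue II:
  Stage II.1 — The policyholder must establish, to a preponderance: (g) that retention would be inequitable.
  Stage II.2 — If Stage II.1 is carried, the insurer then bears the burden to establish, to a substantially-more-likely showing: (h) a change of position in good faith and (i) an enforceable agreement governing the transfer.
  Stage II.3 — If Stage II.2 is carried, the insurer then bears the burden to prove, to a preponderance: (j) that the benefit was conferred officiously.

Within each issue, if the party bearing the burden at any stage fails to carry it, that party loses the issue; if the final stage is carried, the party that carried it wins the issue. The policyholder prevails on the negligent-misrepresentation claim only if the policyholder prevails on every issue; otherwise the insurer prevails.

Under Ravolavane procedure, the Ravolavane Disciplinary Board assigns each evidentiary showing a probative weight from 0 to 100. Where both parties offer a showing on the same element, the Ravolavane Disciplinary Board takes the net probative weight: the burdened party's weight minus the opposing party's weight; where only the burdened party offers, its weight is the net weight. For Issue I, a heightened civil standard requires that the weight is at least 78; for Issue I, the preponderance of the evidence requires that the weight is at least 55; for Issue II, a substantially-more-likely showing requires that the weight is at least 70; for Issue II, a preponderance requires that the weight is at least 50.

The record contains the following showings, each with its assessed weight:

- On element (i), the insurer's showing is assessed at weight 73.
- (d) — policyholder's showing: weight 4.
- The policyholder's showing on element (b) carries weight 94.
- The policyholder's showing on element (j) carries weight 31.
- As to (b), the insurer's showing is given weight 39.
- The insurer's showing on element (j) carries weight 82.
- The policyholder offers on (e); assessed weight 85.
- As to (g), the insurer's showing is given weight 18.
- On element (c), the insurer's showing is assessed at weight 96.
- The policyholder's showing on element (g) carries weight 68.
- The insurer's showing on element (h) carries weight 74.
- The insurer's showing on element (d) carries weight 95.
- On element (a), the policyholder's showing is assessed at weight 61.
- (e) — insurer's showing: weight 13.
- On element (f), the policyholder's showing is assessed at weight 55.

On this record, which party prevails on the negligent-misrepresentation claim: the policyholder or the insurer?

insurer

— Issue I —
Stage I.1 (policyholder, the preponderance of the evidence, weight is at least 55): (a) 61 ≥ 55 — meets; (b) net 94−39=55 ≥ 55 — meets.
  The policyholder carries Stage I.1; the insurer now bears the burden.
Stage I.2 (insurer, a heightened civil standard, weight is at least 78): (c) 96 ≥ 78 — meets; (d) net 95−4=91 ≥ 78 — meets.
  All elements met. The burden passes to the policyholder.
Stage I.3 (policyholder, the preponderance of the evidence, weight is at least 55): (e) net 85−13=72 ≥ 55 — meets; (f) 55 ≥ 55 — meets.
  The policyholder carries the last stage.
With every stage satisfied, the policyholder prevails on this issue.
— Issue II —
At Stage II.1 the policyholder must meet a preponderance (weight is at least 50): on (g) the weight is 68 less the opposing 18 gives net 50, which does reach 50, so (g) meets the standard.
  Stage II.1 is satisfied; the onus moves to the insurer.
At Stage II.2 the insurer must meet a substantially-more-likely showing (weight is at least 70): on (h) the weight is 74, which does reach 70, so (h) meets the standard; on (i) the weight is 73, which does reach 70, so (i) meets the standard.
  All elements met. The insurer retains the burden for Stage II.3.
At Stage II.3 the insurer must meet a preponderance (weight is at least 50): on (j) the weight is 82 less the opposing 31 gives net 51, which does reach 50, so (j) meets the standard.
  All elements met at the final stage.
All stages carried — the insurer prevails on this issue.
Per-issue: Issue I → policyholder; Issue II → insurer. The policyholder must prevail on every issue; overall, the insurer prevails.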